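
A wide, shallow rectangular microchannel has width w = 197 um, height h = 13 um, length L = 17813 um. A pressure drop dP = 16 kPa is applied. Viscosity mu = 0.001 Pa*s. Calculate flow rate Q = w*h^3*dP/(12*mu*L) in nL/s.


Step 1: Convert all dimensions to SI (meters).
w = 197e-6 m, h = 13e-6 m, L = 17813e-6 m, dP = 16e3 Pa
Step 2: Q = w * h^3 * dP / (12 * mu * L)
Q = 197e-6 * (13e-6)^3 * 16e3 / (12 * 0.001 * 17813e-6) = 3.239649e-11 m^3/s
Step 3: Convert Q from m^3/s to nL/s (1 m^3 = 1e12 nL, so multiply by 1e12).
Q = 32.396 nL/s


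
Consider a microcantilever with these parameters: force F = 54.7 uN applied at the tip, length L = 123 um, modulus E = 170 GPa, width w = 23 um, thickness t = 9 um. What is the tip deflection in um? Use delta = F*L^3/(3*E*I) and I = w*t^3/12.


Step 1: Calculate the second moment of area.
I = w * t^3 / 12 = 23 * 9^3 / 12 = 1397.25 um^4
Step 2: Convert E to consistent units (1 GPa = 1000 uN/um^2).
E = 170 GPa = 170000 uN/um^2
Step 3: Calculate tip deflection.
delta = F * L^3 / (3 * E * I)
delta = 54.7 * 123^3 / (3 * 170000 * 1397.25)
delta = 0.1428 um


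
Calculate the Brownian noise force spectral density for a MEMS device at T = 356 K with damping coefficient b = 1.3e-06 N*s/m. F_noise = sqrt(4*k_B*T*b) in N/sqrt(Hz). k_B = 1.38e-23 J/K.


Step 1: Compute 4 * k_B * T * b
= 4 * 1.38e-23 * 356 * 1.3e-06
= 2.5547e-26 N^2/Hz
Step 2: F_noise = sqrt(2.5547e-26)
F_noise = 1.60e-13 N/sqrt(Hz)


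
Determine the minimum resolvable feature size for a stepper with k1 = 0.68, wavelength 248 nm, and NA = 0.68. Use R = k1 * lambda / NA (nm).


Step 1: Identify values: k1 = 0.68, lambda = 248 nm, NA = 0.68
Step 2: R = k1 * lambda / NA
R = 0.68 * 248 / 0.68
R = 248.0 nm


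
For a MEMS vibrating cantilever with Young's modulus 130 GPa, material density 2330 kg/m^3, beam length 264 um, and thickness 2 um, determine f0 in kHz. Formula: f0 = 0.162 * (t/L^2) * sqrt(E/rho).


Step 1: Convert units to SI.
t_SI = 2e-6 m, L_SI = 264e-6 m
Step 2: Calculate sqrt(E/rho).
sqrt(130e9 / 2330) = 7469.54 m/s
Step 3: Compute f0.
f0 = 0.162 * 2e-6 / (264e-6)^2 * 7469.54 = 34724.1 Hz = 34.72 kHz


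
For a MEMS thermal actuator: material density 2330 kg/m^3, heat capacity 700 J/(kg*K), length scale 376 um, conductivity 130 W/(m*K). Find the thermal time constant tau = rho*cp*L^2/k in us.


Step 1: Convert L to m: L = 376e-6 m
Step 2: L^2 = (376e-6)^2 = 1.41376e-07 m^2
Step 3: tau = 2330 * 700 * 1.41376e-07 / 130 = 1.77372505e-03 s
Step 4: Convert to microseconds (multiply by 1e6).
tau = 1773.725 us


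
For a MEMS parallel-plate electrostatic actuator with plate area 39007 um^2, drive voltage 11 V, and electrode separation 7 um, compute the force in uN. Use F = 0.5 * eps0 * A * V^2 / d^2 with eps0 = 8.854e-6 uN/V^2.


Step 1: Identify parameters.
eps0 = 8.854e-6 uN/V^2, A = 39007 um^2, V = 11 V, d = 7 um
Step 2: Compute V^2 = 11^2 = 121
Step 3: Compute d^2 = 7^2 = 49
Step 4: F = 0.5 * 8.854e-6 * 39007 * 121 / 49
F = 0.426 uN


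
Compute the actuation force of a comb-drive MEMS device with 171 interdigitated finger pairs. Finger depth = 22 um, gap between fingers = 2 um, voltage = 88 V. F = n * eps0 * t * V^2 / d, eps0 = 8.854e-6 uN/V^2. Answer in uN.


Step 1: Parameters: n=171, eps0=8.854e-6 uN/V^2, t=22 um, V=88 V, d=2 um
Step 2: V^2 = 7744
Step 3: F = 171 * 8.854e-6 * 22 * 7744 / 2
F = 128.971 uN


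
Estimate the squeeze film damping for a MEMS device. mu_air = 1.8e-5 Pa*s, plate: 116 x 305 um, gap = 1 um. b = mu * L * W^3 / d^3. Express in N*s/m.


Step 1: Convert to SI.
L = 116e-6 m, W = 305e-6 m, d = 1e-6 m
Step 2: W^3 = (305e-6)^3 = 2.84e-11 m^3
Step 3: d^3 = (1e-6)^3 = 1.00e-18 m^3
Step 4: b = 1.8e-5 * 116e-6 * 2.84e-11 / 1.00e-18
b = 5.92e-02 N*s/m


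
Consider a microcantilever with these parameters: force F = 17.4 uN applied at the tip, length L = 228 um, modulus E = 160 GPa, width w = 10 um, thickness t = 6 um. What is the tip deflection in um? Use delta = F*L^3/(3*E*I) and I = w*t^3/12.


Step 1: Calculate the second moment of area.
I = w * t^3 / 12 = 10 * 6^3 / 12 = 180.0 um^4
Step 2: Convert E to consistent units (1 GPa = 1000 uN/um^2).
E = 160 GPa = 160000 uN/um^2
Step 3: Calculate tip deflection.
delta = F * L^3 / (3 * E * I)
delta = 17.4 * 228^3 / (3 * 160000 * 180.0)
delta = 2.3869 um


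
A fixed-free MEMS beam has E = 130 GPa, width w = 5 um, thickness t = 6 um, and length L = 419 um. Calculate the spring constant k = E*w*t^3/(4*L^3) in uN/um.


Step 1: Convert E to consistent units (1 GPa = 1000 uN/um^2).
E = 130 GPa = 130000 uN/um^2
Step 2: Compute t^3 = 6^3 = 216
Step 3: Compute L^3 = 419^3 = 73560059
Step 4: k = 130000 * 5 * 216 / (4 * 73560059)
k = 0.4772 uN/um


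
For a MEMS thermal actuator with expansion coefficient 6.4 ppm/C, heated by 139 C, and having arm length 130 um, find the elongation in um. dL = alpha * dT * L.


Step 1: Convert CTE: alpha = 6.4 ppm/C = 6.4e-6 /C
Step 2: dL = 6.4e-6 * 139 * 130
dL = 0.1156 um


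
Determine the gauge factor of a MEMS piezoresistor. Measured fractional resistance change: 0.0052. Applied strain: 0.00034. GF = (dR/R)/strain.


Step 1: Identify values.
dR/R = 0.0052, strain = 0.00034
Step 2: GF = (dR/R) / strain = 0.0052 / 0.00034
GF = 15.3


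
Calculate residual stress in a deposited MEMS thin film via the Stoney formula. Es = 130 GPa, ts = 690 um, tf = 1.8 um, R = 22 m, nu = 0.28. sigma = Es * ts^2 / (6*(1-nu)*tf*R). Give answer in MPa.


Step 1: Compute numerator: Es * ts^2 = 130 * 690^2 = 61893000 (GPa*um^2)
Step 2: Compute denominator (R in um): 6*(1-nu)*tf*R = 6*0.72*1.8*22e6 = 171072000.0 (um^2)
Step 3: sigma (GPa) = 61893000 / 171072000.0 = 3.61795e-01 GPa
Step 4: Convert to MPa (x1000): sigma = 361.8 MPa


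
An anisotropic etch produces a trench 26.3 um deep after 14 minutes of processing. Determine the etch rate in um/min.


Step 1: Etch rate = depth / time
Step 2: rate = 26.3 / 14
rate = 1.879 um/min


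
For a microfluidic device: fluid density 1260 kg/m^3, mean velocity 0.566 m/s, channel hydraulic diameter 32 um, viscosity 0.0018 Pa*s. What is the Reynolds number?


Step 1: Convert Dh to meters: Dh = 32e-6 m
Step 2: Re = rho * v * Dh / mu
Re = 1260 * 0.566 * 32e-6 / 0.0018
Re = 12.678


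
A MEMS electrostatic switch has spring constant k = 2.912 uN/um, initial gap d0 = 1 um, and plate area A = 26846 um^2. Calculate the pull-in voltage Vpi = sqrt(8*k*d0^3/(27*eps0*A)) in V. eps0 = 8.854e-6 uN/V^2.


Step 1: Compute numerator: 8 * k * d0^3 = 8 * 2.912 * 1^3 = 23.296
Step 2: Compute denominator: 27 * eps0 * A = 27 * 8.854e-6 * 26846 = 6.417751
Step 3: Vpi = sqrt(23.296 / 6.417751)
Vpi = 1.91 V


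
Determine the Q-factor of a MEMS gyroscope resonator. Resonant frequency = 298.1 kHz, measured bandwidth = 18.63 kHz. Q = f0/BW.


Step 1: Q = f0 / bandwidth
Step 2: Q = 298.1 / 18.63
Q = 16.0


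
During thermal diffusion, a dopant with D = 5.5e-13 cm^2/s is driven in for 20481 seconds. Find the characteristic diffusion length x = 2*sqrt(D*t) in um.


Step 1: Compute D*t = 5.5e-13 * 20481 = 1.126455e-08 cm^2
Step 2: sqrt(D*t) = 1.06135e-04 cm
Step 3: x = 2 * 1.06135e-04 cm = 2.1227e-04 cm
Step 4: Convert to um (1 cm = 1e4 um): x = 2.123 um


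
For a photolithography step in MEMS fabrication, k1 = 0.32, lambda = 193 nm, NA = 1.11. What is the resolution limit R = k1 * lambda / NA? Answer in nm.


Step 1: Identify values: k1 = 0.32, lambda = 193 nm, NA = 1.11
Step 2: R = k1 * lambda / NA
R = 0.32 * 193 / 1.11
R = 55.6 nm


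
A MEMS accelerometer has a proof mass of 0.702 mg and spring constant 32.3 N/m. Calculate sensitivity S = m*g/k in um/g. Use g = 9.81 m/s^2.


Step 1: Convert mass: m = 0.702 mg = 7.02e-07 kg
Step 2: S = m * g / k = 7.02e-07 * 9.81 / 32.3
Step 3: S = 2.13e-07 m/g
Step 4: Convert to um/g: S = 0.213 um/g


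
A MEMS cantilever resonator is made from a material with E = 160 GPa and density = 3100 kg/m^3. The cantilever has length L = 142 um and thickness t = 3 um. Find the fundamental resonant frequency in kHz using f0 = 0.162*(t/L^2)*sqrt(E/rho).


Step 1: Convert units to SI.
t_SI = 3e-6 m, L_SI = 142e-6 m
Step 2: Calculate sqrt(E/rho).
sqrt(160e9 / 3100) = 7184.21 m/s
Step 3: Compute f0.
f0 = 0.162 * 3e-6 / (142e-6)^2 * 7184.21 = 173156.4 Hz = 173.16 kHz


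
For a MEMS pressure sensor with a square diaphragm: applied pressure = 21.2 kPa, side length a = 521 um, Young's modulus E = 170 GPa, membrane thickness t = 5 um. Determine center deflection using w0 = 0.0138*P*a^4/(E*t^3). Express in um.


Step 1: Convert pressure to compatible units (E is in GPa, so P in GPa).
P = 21.2 kPa = 21.2e-6 GPa
Step 2: Compute numerator: 0.0138 * P * a^4.
a^4 = 521^4 = 73680216481
numerator = 0.0138 * 21.2e-6 * 73680216481 = 2.155588e+04
Step 3: Compute denominator: E * t^3 = 170 * 5^3 = 21250
Step 4: w0 = numerator / denominator = 2.155588e+04 / 21250 = 1.0144 um


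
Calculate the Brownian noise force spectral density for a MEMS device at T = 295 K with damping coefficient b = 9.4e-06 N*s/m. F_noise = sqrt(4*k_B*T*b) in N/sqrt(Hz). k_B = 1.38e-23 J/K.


Step 1: Compute 4 * k_B * T * b
= 4 * 1.38e-23 * 295 * 9.4e-06
= 1.5307e-25 N^2/Hz
Step 2: F_noise = sqrt(1.5307e-25)
F_noise = 3.91e-13 N/sqrt(Hz)


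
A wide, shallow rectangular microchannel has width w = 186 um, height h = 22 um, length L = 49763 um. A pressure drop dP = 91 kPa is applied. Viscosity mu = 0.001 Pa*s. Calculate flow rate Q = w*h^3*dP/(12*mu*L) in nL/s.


Step 1: Convert all dimensions to SI (meters).
w = 186e-6 m, h = 22e-6 m, L = 49763e-6 m, dP = 91e3 Pa
Step 2: Q = w * h^3 * dP / (12 * mu * L)
Q = 186e-6 * (22e-6)^3 * 91e3 / (12 * 0.001 * 49763e-6) = 3.0181066e-10 m^3/s
Step 3: Convert Q from m^3/s to nL/s (1 m^3 = 1e12 nL, so multiply by 1e12).
Q = 301.811 nL/s


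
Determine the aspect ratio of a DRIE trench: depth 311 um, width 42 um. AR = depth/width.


Step 1: AR = depth / width
Step 2: AR = 311 / 42
AR = 7.4


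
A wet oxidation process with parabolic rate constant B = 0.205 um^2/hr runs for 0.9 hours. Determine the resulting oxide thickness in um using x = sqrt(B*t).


Step 1: Compute B*t = 0.205 * 0.9 = 0.1845
Step 2: x = sqrt(0.1845)
x = 0.43 um


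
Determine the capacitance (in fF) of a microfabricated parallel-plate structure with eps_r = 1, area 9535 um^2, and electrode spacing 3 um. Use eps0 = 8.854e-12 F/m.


Step 1: Convert area to m^2: A = 9535e-12 m^2
Step 2: Convert gap to m: d = 3e-6 m
Step 3: C = eps0 * eps_r * A / d
C = 8.854e-12 * 1 * 9535e-12 / 3e-6
Step 4: Convert to fF (multiply by 1e15).
C = 28.14 fF


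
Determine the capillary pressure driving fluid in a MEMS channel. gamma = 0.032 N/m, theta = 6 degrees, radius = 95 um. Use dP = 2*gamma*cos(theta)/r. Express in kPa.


Step 1: cos(6 deg) = 0.9945
Step 2: Convert r to m: r = 95e-6 m
Step 3: dP = 2 * 0.032 * 0.9945 / 95e-6 = 670.0 Pa
Step 4: Convert Pa to kPa (divide by 1000).
dP = 0.67 kPa


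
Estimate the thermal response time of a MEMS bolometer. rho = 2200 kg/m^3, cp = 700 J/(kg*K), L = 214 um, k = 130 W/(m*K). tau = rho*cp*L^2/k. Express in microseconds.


Step 1: Convert L to m: L = 214e-6 m
Step 2: L^2 = (214e-6)^2 = 4.5796e-08 m^2
Step 3: tau = 2200 * 700 * 4.5796e-08 / 130 = 5.4250646e-04 s
Step 4: Convert to microseconds (multiply by 1e6).
tau = 542.506 us


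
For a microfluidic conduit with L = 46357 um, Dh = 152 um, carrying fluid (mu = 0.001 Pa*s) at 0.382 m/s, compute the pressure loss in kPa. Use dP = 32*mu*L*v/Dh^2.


Step 1: Convert to SI: L = 46357e-6 m, Dh = 152e-6 m
Step 2: dP = 32 * 0.001 * 46357e-6 * 0.382 / (152e-6)^2
Step 3: dP = 24526.83 Pa
Step 4: Convert to kPa: dP = 24.53 kPa


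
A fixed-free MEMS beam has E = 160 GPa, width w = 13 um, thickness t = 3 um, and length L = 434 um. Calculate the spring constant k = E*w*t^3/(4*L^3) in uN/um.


Step 1: Convert E to consistent units (1 GPa = 1000 uN/um^2).
E = 160 GPa = 160000 uN/um^2
Step 2: Compute t^3 = 3^3 = 27
Step 3: Compute L^3 = 434^3 = 81746504
Step 4: k = 160000 * 13 * 27 / (4 * 81746504)
k = 0.1718 uN/um


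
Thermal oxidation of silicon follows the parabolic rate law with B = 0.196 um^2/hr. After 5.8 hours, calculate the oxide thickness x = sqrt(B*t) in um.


Step 1: Compute B*t = 0.196 * 5.8 = 1.1368
Step 2: x = sqrt(1.1368)
x = 1.066 um


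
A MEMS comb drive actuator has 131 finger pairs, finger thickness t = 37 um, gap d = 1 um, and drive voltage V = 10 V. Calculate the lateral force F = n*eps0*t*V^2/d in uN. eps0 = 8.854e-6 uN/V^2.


Step 1: Parameters: n=131, eps0=8.854e-6 uN/V^2, t=37 um, V=10 V, d=1 um
Step 2: V^2 = 100
Step 3: F = 131 * 8.854e-6 * 37 * 100 / 1
F = 4.292 uN


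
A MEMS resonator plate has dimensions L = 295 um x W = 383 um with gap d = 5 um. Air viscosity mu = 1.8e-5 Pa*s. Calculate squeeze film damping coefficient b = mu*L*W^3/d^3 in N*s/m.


Step 1: Convert to SI.
L = 295e-6 m, W = 383e-6 m, d = 5e-6 m
Step 2: W^3 = (383e-6)^3 = 5.62e-11 m^3
Step 3: d^3 = (5e-6)^3 = 1.25e-16 m^3
Step 4: b = 1.8e-5 * 295e-6 * 5.62e-11 / 1.25e-16
b = 2.39e-03 N*s/m


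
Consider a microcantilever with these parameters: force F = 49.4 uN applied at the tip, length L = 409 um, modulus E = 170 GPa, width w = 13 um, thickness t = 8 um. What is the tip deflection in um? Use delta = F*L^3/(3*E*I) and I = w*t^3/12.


Step 1: Calculate the second moment of area.
I = w * t^3 / 12 = 13 * 8^3 / 12 = 554.6667 um^4
Step 2: Convert E to consistent units (1 GPa = 1000 uN/um^2).
E = 170 GPa = 170000 uN/um^2
Step 3: Calculate tip deflection.
delta = F * L^3 / (3 * E * I)
delta = 49.4 * 409^3 / (3 * 170000 * 554.6667)
delta = 11.948 um


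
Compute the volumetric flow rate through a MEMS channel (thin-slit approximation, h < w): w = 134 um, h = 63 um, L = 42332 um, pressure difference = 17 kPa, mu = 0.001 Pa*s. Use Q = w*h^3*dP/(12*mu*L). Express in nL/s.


Step 1: Convert all dimensions to SI (meters).
w = 134e-6 m, h = 63e-6 m, L = 42332e-6 m, dP = 17e3 Pa
Step 2: Q = w * h^3 * dP / (12 * mu * L)
Q = 134e-6 * (63e-6)^3 * 17e3 / (12 * 0.001 * 42332e-6) = 1.12130907e-09 m^3/s
Step 3: Convert Q from m^3/s to nL/s (1 m^3 = 1e12 nL, so multiply by 1e12).
Q = 1121.309 nL/s


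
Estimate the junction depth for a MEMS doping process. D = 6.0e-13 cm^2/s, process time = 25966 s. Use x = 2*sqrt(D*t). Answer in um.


Step 1: Compute D*t = 6.0e-13 * 25966 = 1.55796e-08 cm^2
Step 2: sqrt(D*t) = 1.24818e-04 cm
Step 3: x = 2 * 1.24818e-04 cm = 2.49636e-04 cm
Step 4: Convert to um (1 cm = 1e4 um): x = 2.496 um


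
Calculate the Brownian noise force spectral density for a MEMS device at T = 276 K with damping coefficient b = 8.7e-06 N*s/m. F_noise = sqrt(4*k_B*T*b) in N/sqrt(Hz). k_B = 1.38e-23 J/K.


Step 1: Compute 4 * k_B * T * b
= 4 * 1.38e-23 * 276 * 8.7e-06
= 1.3255e-25 N^2/Hz
Step 2: F_noise = sqrt(1.3255e-25)
F_noise = 3.64e-13 N/sqrt(Hz)


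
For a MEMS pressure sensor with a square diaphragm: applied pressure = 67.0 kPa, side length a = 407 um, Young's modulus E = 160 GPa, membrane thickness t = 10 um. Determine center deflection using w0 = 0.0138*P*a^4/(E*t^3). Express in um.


Step 1: Convert pressure to compatible units (E is in GPa, so P in GPa).
P = 67.0 kPa = 67.0e-6 GPa
Step 2: Compute numerator: 0.0138 * P * a^4.
a^4 = 407^4 = 27439591201
numerator = 0.0138 * 67.0e-6 * 27439591201 = 2.53706e+04
Step 3: Compute denominator: E * t^3 = 160 * 10^3 = 160000
Step 4: w0 = numerator / denominator = 2.53706e+04 / 160000 = 0.1586 um


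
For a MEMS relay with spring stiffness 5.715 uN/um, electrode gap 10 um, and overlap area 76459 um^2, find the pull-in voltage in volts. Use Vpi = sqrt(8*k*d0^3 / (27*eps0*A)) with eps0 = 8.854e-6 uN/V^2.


Step 1: Compute numerator: 8 * k * d0^3 = 8 * 5.715 * 10^3 = 45720.0
Step 2: Compute denominator: 27 * eps0 * A = 27 * 8.854e-6 * 76459 = 18.278136
Step 3: Vpi = sqrt(45720.0 / 18.278136)
Vpi = 50.01 V


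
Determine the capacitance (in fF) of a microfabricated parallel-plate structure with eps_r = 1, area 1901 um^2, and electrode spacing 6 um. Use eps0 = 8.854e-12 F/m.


Step 1: Convert area to m^2: A = 1901e-12 m^2
Step 2: Convert gap to m: d = 6e-6 m
Step 3: C = eps0 * eps_r * A / d
C = 8.854e-12 * 1 * 1901e-12 / 6e-6
Step 4: Convert to fF (multiply by 1e15).
C = 2.81 fF


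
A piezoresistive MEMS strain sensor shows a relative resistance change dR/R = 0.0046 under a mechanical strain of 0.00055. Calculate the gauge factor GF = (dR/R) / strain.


Step 1: Identify values.
dR/R = 0.0046, strain = 0.00055
Step 2: GF = (dR/R) / strain = 0.0046 / 0.00055
GF = 8.4


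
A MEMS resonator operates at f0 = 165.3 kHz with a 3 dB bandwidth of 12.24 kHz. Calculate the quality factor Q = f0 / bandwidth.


Step 1: Q = f0 / bandwidth
Step 2: Q = 165.3 / 12.24
Q = 13.5


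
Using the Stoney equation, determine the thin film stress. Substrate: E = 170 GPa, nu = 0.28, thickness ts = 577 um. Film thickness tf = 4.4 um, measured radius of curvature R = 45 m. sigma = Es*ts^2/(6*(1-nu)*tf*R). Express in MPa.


Step 1: Compute numerator: Es * ts^2 = 170 * 577^2 = 56597930 (GPa*um^2)
Step 2: Compute denominator (R in um): 6*(1-nu)*tf*R = 6*0.72*4.4*45e6 = 855360000.0 (um^2)
Step 3: sigma (GPa) = 56597930 / 855360000.0 = 6.6169e-02 GPa
Step 4: Convert to MPa (x1000): sigma = 66.2 MPa


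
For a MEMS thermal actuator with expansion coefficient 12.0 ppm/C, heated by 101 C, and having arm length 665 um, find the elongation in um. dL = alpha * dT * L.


Step 1: Convert CTE: alpha = 12.0 ppm/C = 12.0e-6 /C
Step 2: dL = 12.0e-6 * 101 * 665
dL = 0.806 um


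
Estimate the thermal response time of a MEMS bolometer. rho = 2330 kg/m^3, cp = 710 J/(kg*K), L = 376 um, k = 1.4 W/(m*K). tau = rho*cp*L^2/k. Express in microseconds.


Step 1: Convert L to m: L = 376e-6 m
Step 2: L^2 = (376e-6)^2 = 1.41376e-07 m^2
Step 3: tau = 2330 * 710 * 1.41376e-07 / 1.4 = 1.6705594057e-01 s
Step 4: Convert to microseconds (multiply by 1e6).
tau = 167055.941 us


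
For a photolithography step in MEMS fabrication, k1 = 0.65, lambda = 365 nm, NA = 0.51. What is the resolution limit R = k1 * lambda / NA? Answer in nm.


Step 1: Identify values: k1 = 0.65, lambda = 365 nm, NA = 0.51
Step 2: R = k1 * lambda / NA
R = 0.65 * 365 / 0.51
R = 465.2 nm


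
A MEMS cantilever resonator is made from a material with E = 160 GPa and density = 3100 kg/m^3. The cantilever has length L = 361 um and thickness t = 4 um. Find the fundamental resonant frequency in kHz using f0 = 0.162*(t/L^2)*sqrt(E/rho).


Step 1: Convert units to SI.
t_SI = 4e-6 m, L_SI = 361e-6 m
Step 2: Calculate sqrt(E/rho).
sqrt(160e9 / 3100) = 7184.21 m/s
Step 3: Compute f0.
f0 = 0.162 * 4e-6 / (361e-6)^2 * 7184.21 = 35722.3 Hz = 35.72 kHz


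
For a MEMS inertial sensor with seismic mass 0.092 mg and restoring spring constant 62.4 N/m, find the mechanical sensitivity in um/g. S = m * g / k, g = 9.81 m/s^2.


Step 1: Convert mass: m = 0.092 mg = 9.20e-08 kg
Step 2: S = m * g / k = 9.20e-08 * 9.81 / 62.4
Step 3: S = 1.45e-08 m/g
Step 4: Convert to um/g: S = 0.014 um/g


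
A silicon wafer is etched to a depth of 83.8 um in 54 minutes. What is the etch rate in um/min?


Step 1: Etch rate = depth / time
Step 2: rate = 83.8 / 54
rate = 1.552 um/min


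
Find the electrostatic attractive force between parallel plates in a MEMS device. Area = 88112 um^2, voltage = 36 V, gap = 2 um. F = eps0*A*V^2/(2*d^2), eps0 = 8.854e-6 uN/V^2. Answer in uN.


Step 1: Identify parameters.
eps0 = 8.854e-6 uN/V^2, A = 88112 um^2, V = 36 V, d = 2 um
Step 2: Compute V^2 = 36^2 = 1296
Step 3: Compute d^2 = 2^2 = 4
Step 4: F = 0.5 * 8.854e-6 * 88112 * 1296 / 4
F = 126.383 uN


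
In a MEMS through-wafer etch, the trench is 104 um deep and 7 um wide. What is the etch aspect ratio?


Step 1: AR = depth / width
Step 2: AR = 104 / 7
AR = 14.9


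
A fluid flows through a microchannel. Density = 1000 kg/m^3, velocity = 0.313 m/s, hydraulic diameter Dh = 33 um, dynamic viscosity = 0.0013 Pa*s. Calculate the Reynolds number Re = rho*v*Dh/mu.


Step 1: Convert Dh to meters: Dh = 33e-6 m
Step 2: Re = rho * v * Dh / mu
Re = 1000 * 0.313 * 33e-6 / 0.0013
Re = 7.945


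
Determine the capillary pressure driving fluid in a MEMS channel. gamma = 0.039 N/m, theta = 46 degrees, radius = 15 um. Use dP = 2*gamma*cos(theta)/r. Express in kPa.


Step 1: cos(46 deg) = 0.6947
Step 2: Convert r to m: r = 15e-6 m
Step 3: dP = 2 * 0.039 * 0.6947 / 15e-6 = 3612.4 Pa
Step 4: Convert Pa to kPa (divide by 1000).
dP = 3.61 kPa


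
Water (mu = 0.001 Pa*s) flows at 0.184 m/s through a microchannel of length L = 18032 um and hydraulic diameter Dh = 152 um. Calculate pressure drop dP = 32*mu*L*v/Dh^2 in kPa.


Step 1: Convert to SI: L = 18032e-6 m, Dh = 152e-6 m
Step 2: dP = 32 * 0.001 * 18032e-6 * 0.184 / (152e-6)^2
Step 3: dP = 4595.41 Pa
Step 4: Convert to kPa: dP = 4.6 kPa


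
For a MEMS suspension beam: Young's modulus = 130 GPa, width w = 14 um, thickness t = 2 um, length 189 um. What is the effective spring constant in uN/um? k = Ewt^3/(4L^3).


Step 1: Convert E to consistent units (1 GPa = 1000 uN/um^2).
E = 130 GPa = 130000 uN/um^2
Step 2: Compute t^3 = 2^3 = 8
Step 3: Compute L^3 = 189^3 = 6751269
Step 4: k = 130000 * 14 * 8 / (4 * 6751269)
k = 0.5392 uN/um


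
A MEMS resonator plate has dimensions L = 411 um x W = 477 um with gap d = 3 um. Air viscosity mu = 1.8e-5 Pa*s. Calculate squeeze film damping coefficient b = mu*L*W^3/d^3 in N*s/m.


Step 1: Convert to SI.
L = 411e-6 m, W = 477e-6 m, d = 3e-6 m
Step 2: W^3 = (477e-6)^3 = 1.09e-10 m^3
Step 3: d^3 = (3e-6)^3 = 2.70e-17 m^3
Step 4: b = 1.8e-5 * 411e-6 * 1.09e-10 / 2.70e-17
b = 2.97e-02 N*s/m


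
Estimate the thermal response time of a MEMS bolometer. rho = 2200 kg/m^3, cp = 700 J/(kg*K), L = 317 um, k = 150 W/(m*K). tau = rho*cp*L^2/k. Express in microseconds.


Step 1: Convert L to m: L = 317e-6 m
Step 2: L^2 = (317e-6)^2 = 1.00489e-07 m^2
Step 3: tau = 2200 * 700 * 1.00489e-07 / 150 = 1.03168707e-03 s
Step 4: Convert to microseconds (multiply by 1e6).
tau = 1031.687 us


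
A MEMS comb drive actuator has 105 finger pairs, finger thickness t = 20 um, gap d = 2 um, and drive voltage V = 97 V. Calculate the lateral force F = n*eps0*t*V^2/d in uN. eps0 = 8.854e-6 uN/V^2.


Step 1: Parameters: n=105, eps0=8.854e-6 uN/V^2, t=20 um, V=97 V, d=2 um
Step 2: V^2 = 9409
Step 3: F = 105 * 8.854e-6 * 20 * 9409 / 2
F = 87.473 uN


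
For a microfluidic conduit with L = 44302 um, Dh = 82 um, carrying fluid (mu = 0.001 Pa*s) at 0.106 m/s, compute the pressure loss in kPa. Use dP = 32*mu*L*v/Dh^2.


Step 1: Convert to SI: L = 44302e-6 m, Dh = 82e-6 m
Step 2: dP = 32 * 0.001 * 44302e-6 * 0.106 / (82e-6)^2
Step 3: dP = 22348.66 Pa
Step 4: Convert to kPa: dP = 22.35 kPa


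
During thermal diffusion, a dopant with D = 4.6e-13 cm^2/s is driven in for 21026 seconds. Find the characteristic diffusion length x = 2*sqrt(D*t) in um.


Step 1: Compute D*t = 4.6e-13 * 21026 = 9.67196e-09 cm^2
Step 2: sqrt(D*t) = 9.83461e-05 cm
Step 3: x = 2 * 9.83461e-05 cm = 1.966922e-04 cm
Step 4: Convert to um (1 cm = 1e4 um): x = 1.967 um


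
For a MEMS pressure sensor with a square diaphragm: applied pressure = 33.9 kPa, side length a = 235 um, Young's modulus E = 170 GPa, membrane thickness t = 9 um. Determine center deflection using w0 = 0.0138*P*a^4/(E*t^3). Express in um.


Step 1: Convert pressure to compatible units (E is in GPa, so P in GPa).
P = 33.9 kPa = 33.9e-6 GPa
Step 2: Compute numerator: 0.0138 * P * a^4.
a^4 = 235^4 = 3049800625
numerator = 0.0138 * 33.9e-6 * 3049800625 = 1.4268e+03
Step 3: Compute denominator: E * t^3 = 170 * 9^3 = 123930
Step 4: w0 = numerator / denominator = 1.4268e+03 / 123930 = 0.0115 um


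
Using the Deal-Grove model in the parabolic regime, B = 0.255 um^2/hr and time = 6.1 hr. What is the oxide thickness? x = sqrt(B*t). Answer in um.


Step 1: Compute B*t = 0.255 * 6.1 = 1.5555
Step 2: x = sqrt(1.5555)
x = 1.247 um


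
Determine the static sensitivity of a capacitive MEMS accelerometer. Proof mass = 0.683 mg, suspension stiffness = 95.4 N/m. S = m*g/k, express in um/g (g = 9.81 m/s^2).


Step 1: Convert mass: m = 0.683 mg = 6.83e-07 kg
Step 2: S = m * g / k = 6.83e-07 * 9.81 / 95.4
Step 3: S = 7.02e-08 m/g
Step 4: Convert to um/g: S = 0.07 um/g


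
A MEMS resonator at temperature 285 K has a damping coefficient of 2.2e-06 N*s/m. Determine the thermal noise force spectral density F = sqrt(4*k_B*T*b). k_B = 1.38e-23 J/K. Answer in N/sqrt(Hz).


Step 1: Compute 4 * k_B * T * b
= 4 * 1.38e-23 * 285 * 2.2e-06
= 3.4610e-26 N^2/Hz
Step 2: F_noise = sqrt(3.4610e-26)
F_noise = 1.86e-13 N/sqrt(Hz)


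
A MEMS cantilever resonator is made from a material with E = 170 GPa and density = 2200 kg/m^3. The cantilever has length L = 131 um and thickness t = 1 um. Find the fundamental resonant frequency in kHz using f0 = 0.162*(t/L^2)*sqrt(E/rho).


Step 1: Convert units to SI.
t_SI = 1e-6 m, L_SI = 131e-6 m
Step 2: Calculate sqrt(E/rho).
sqrt(170e9 / 2200) = 8790.49 m/s
Step 3: Compute f0.
f0 = 0.162 * 1e-6 / (131e-6)^2 * 8790.49 = 82982.3 Hz = 82.98 kHz


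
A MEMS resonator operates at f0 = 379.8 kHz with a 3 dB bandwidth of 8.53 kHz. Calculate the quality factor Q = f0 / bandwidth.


Step 1: Q = f0 / bandwidth
Step 2: Q = 379.8 / 8.53
Q = 44.5


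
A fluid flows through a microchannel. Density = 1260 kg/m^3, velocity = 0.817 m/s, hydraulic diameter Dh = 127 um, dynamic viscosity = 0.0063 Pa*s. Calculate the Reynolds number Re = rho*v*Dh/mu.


Step 1: Convert Dh to meters: Dh = 127e-6 m
Step 2: Re = rho * v * Dh / mu
Re = 1260 * 0.817 * 127e-6 / 0.0063
Re = 20.752


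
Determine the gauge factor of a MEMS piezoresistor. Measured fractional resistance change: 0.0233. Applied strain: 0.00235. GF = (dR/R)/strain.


Step 1: Identify values.
dR/R = 0.0233, strain = 0.00235
Step 2: GF = (dR/R) / strain = 0.0233 / 0.00235
GF = 9.9


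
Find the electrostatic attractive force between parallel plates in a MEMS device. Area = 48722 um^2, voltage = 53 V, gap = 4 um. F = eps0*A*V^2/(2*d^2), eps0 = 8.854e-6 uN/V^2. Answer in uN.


Step 1: Identify parameters.
eps0 = 8.854e-6 uN/V^2, A = 48722 um^2, V = 53 V, d = 4 um
Step 2: Compute V^2 = 53^2 = 2809
Step 3: Compute d^2 = 4^2 = 16
Step 4: F = 0.5 * 8.854e-6 * 48722 * 2809 / 16
F = 37.867 uN


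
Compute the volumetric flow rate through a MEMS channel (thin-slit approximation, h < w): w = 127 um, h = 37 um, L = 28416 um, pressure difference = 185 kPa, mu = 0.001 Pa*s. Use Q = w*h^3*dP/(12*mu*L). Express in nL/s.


Step 1: Convert all dimensions to SI (meters).
w = 127e-6 m, h = 37e-6 m, L = 28416e-6 m, dP = 185e3 Pa
Step 2: Q = w * h^3 * dP / (12 * mu * L)
Q = 127e-6 * (37e-6)^3 * 185e3 / (12 * 0.001 * 28416e-6) = 3.49008843e-09 m^3/s
Step 3: Convert Q from m^3/s to nL/s (1 m^3 = 1e12 nL, so multiply by 1e12).
Q = 3490.088 nL/s


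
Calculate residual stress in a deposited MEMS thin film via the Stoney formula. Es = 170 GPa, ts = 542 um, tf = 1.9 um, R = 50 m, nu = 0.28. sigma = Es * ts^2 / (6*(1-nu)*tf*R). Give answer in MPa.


Step 1: Compute numerator: Es * ts^2 = 170 * 542^2 = 49939880 (GPa*um^2)
Step 2: Compute denominator (R in um): 6*(1-nu)*tf*R = 6*0.72*1.9*50e6 = 410400000.0 (um^2)
Step 3: sigma (GPa) = 49939880 / 410400000.0 = 1.21686e-01 GPa
Step 4: Convert to MPa (x1000): sigma = 121.7 MPa


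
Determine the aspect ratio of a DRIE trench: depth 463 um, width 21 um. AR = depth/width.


Step 1: AR = depth / width
Step 2: AR = 463 / 21
AR = 22.0


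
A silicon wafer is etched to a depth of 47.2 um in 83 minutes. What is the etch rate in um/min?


Step 1: Etch rate = depth / time
Step 2: rate = 47.2 / 83
rate = 0.569 um/min


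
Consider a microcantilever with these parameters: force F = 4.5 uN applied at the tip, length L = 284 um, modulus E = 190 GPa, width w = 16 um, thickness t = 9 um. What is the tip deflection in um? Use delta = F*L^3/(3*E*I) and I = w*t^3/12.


Step 1: Calculate the second moment of area.
I = w * t^3 / 12 = 16 * 9^3 / 12 = 972.0 um^4
Step 2: Convert E to consistent units (1 GPa = 1000 uN/um^2).
E = 190 GPa = 190000 uN/um^2
Step 3: Calculate tip deflection.
delta = F * L^3 / (3 * E * I)
delta = 4.5 * 284^3 / (3 * 190000 * 972.0)
delta = 0.186 um


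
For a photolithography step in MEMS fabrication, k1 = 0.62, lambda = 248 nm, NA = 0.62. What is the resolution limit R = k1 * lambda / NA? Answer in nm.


Step 1: Identify values: k1 = 0.62, lambda = 248 nm, NA = 0.62
Step 2: R = k1 * lambda / NA
R = 0.62 * 248 / 0.62
R = 248.0 nm


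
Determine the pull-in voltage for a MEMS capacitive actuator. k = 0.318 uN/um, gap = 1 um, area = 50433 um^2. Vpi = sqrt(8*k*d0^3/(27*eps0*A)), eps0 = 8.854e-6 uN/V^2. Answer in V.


Step 1: Compute numerator: 8 * k * d0^3 = 8 * 0.318 * 1^3 = 2.544
Step 2: Compute denominator: 27 * eps0 * A = 27 * 8.854e-6 * 50433 = 12.056412
Step 3: Vpi = sqrt(2.544 / 12.056412)
Vpi = 0.46 V


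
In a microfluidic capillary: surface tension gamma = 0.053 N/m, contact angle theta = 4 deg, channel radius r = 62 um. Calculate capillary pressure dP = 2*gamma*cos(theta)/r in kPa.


Step 1: cos(4 deg) = 0.9976
Step 2: Convert r to m: r = 62e-6 m
Step 3: dP = 2 * 0.053 * 0.9976 / 62e-6 = 1705.6 Pa
Step 4: Convert Pa to kPa (divide by 1000).
dP = 1.71 kPa


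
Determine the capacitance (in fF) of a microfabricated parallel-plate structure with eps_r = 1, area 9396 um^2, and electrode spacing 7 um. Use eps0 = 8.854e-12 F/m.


Step 1: Convert area to m^2: A = 9396e-12 m^2
Step 2: Convert gap to m: d = 7e-6 m
Step 3: C = eps0 * eps_r * A / d
C = 8.854e-12 * 1 * 9396e-12 / 7e-6
Step 4: Convert to fF (multiply by 1e15).
C = 11.88 fF


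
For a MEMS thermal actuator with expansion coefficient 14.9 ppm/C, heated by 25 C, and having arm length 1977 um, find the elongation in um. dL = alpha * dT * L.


Step 1: Convert CTE: alpha = 14.9 ppm/C = 14.9e-6 /C
Step 2: dL = 14.9e-6 * 25 * 1977
dL = 0.7364 um


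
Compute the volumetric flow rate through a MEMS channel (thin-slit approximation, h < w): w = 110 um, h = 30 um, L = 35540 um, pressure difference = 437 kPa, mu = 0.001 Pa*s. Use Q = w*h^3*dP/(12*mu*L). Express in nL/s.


Step 1: Convert all dimensions to SI (meters).
w = 110e-6 m, h = 30e-6 m, L = 35540e-6 m, dP = 437e3 Pa
Step 2: Q = w * h^3 * dP / (12 * mu * L)
Q = 110e-6 * (30e-6)^3 * 437e3 / (12 * 0.001 * 35540e-6) = 3.04326111e-09 m^3/s
Step 3: Convert Q from m^3/s to nL/s (1 m^3 = 1e12 nL, so multiply by 1e12).
Q = 3043.261 nL/s


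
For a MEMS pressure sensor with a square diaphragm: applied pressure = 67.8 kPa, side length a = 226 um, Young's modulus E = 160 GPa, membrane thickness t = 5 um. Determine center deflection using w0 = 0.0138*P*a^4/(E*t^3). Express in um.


Step 1: Convert pressure to compatible units (E is in GPa, so P in GPa).
P = 67.8 kPa = 67.8e-6 GPa
Step 2: Compute numerator: 0.0138 * P * a^4.
a^4 = 226^4 = 2608757776
numerator = 0.0138 * 67.8e-6 * 2608757776 = 2.4409e+03
Step 3: Compute denominator: E * t^3 = 160 * 5^3 = 20000
Step 4: w0 = numerator / denominator = 2.4409e+03 / 20000 = 0.122 um


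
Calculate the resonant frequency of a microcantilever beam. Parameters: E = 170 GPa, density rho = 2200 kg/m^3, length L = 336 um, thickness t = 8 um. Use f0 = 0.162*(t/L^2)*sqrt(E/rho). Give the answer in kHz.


Step 1: Convert units to SI.
t_SI = 8e-6 m, L_SI = 336e-6 m
Step 2: Calculate sqrt(E/rho).
sqrt(170e9 / 2200) = 8790.49 m/s
Step 3: Compute f0.
f0 = 0.162 * 8e-6 / (336e-6)^2 * 8790.49 = 100911.2 Hz = 100.91 kHz


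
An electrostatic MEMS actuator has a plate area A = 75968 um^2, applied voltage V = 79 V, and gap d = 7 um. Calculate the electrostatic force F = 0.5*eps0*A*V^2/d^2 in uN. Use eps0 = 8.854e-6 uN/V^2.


Step 1: Identify parameters.
eps0 = 8.854e-6 uN/V^2, A = 75968 um^2, V = 79 V, d = 7 um
Step 2: Compute V^2 = 79^2 = 6241
Step 3: Compute d^2 = 7^2 = 49
Step 4: F = 0.5 * 8.854e-6 * 75968 * 6241 / 49
F = 42.835 uN


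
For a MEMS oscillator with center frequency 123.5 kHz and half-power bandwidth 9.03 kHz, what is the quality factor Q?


Step 1: Q = f0 / bandwidth
Step 2: Q = 123.5 / 9.03
Q = 13.7


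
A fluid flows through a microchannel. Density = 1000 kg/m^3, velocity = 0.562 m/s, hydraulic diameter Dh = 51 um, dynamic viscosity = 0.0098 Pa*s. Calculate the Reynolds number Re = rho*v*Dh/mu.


Step 1: Convert Dh to meters: Dh = 51e-6 m
Step 2: Re = rho * v * Dh / mu
Re = 1000 * 0.562 * 51e-6 / 0.0098
Re = 2.925


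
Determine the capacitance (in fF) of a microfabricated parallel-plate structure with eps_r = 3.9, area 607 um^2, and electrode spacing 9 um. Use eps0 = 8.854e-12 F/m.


Step 1: Convert area to m^2: A = 607e-12 m^2
Step 2: Convert gap to m: d = 9e-6 m
Step 3: C = eps0 * eps_r * A / d
C = 8.854e-12 * 3.9 * 607e-12 / 9e-6
Step 4: Convert to fF (multiply by 1e15).
C = 2.33 fF


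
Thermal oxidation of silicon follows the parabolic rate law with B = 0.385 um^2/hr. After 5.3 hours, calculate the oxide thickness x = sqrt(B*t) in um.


Step 1: Compute B*t = 0.385 * 5.3 = 2.0405
Step 2: x = sqrt(2.0405)
x = 1.428 um


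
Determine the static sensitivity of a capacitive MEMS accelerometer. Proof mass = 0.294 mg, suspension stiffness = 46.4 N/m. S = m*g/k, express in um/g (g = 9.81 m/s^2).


Step 1: Convert mass: m = 0.294 mg = 2.94e-07 kg
Step 2: S = m * g / k = 2.94e-07 * 9.81 / 46.4
Step 3: S = 6.22e-08 m/g
Step 4: Convert to um/g: S = 0.062 um/g


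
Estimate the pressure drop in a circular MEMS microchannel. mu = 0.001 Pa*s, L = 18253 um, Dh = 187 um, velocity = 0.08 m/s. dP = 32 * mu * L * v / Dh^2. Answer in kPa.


Step 1: Convert to SI: L = 18253e-6 m, Dh = 187e-6 m
Step 2: dP = 32 * 0.001 * 18253e-6 * 0.08 / (187e-6)^2
Step 3: dP = 1336.26 Pa
Step 4: Convert to kPa: dP = 1.34 kPa


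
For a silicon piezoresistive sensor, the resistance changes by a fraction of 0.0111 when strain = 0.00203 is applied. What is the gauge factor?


Step 1: Identify values.
dR/R = 0.0111, strain = 0.00203
Step 2: GF = (dR/R) / strain = 0.0111 / 0.00203
GF = 5.5


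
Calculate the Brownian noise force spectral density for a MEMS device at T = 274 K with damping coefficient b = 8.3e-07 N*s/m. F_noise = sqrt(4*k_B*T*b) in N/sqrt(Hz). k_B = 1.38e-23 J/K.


Step 1: Compute 4 * k_B * T * b
= 4 * 1.38e-23 * 274 * 8.3e-07
= 1.2554e-26 N^2/Hz
Step 2: F_noise = sqrt(1.2554e-26)
F_noise = 1.12e-13 N/sqrt(Hz)


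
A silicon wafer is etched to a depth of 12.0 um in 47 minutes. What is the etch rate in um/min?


Step 1: Etch rate = depth / time
Step 2: rate = 12.0 / 47
rate = 0.255 um/min


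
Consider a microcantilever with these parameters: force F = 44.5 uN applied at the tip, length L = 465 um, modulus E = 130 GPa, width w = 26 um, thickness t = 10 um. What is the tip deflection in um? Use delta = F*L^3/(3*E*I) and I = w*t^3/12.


Step 1: Calculate the second moment of area.
I = w * t^3 / 12 = 26 * 10^3 / 12 = 2166.6667 um^4
Step 2: Convert E to consistent units (1 GPa = 1000 uN/um^2).
E = 130 GPa = 130000 uN/um^2
Step 3: Calculate tip deflection.
delta = F * L^3 / (3 * E * I)
delta = 44.5 * 465^3 / (3 * 130000 * 2166.6667)
delta = 5.295 um


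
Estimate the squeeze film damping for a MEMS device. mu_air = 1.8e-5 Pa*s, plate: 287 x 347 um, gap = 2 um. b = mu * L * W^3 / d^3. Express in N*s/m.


Step 1: Convert to SI.
L = 287e-6 m, W = 347e-6 m, d = 2e-6 m
Step 2: W^3 = (347e-6)^3 = 4.18e-11 m^3
Step 3: d^3 = (2e-6)^3 = 8.00e-18 m^3
Step 4: b = 1.8e-5 * 287e-6 * 4.18e-11 / 8.00e-18
b = 2.70e-02 N*s/m


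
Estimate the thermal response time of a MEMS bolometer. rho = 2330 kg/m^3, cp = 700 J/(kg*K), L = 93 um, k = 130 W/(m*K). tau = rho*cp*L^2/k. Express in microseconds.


Step 1: Convert L to m: L = 93e-6 m
Step 2: L^2 = (93e-6)^2 = 8.649e-09 m^2
Step 3: tau = 2330 * 700 * 8.649e-09 / 130 = 1.0851168e-04 s
Step 4: Convert to microseconds (multiply by 1e6).
tau = 108.512 us


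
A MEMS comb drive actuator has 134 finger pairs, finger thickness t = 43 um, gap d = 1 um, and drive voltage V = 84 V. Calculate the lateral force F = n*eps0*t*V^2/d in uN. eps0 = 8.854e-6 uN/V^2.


Step 1: Parameters: n=134, eps0=8.854e-6 uN/V^2, t=43 um, V=84 V, d=1 um
Step 2: V^2 = 7056
Step 3: F = 134 * 8.854e-6 * 43 * 7056 / 1
F = 359.974 uN


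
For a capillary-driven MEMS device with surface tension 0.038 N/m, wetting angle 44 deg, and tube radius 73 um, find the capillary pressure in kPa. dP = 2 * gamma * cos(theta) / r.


Step 1: cos(44 deg) = 0.7193
Step 2: Convert r to m: r = 73e-6 m
Step 3: dP = 2 * 0.038 * 0.7193 / 73e-6 = 748.9 Pa
Step 4: Convert Pa to kPa (divide by 1000).
dP = 0.75 kPa


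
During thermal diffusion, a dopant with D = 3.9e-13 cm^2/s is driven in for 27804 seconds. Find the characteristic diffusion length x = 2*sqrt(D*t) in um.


Step 1: Compute D*t = 3.9e-13 * 27804 = 1.084356e-08 cm^2
Step 2: sqrt(D*t) = 1.04132e-04 cm
Step 3: x = 2 * 1.04132e-04 cm = 2.08264e-04 cm
Step 4: Convert to um (1 cm = 1e4 um): x = 2.083 um


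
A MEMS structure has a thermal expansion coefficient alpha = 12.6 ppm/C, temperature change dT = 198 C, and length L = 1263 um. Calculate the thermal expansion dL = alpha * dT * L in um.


Step 1: Convert CTE: alpha = 12.6 ppm/C = 12.6e-6 /C
Step 2: dL = 12.6e-6 * 198 * 1263
dL = 3.1509 um


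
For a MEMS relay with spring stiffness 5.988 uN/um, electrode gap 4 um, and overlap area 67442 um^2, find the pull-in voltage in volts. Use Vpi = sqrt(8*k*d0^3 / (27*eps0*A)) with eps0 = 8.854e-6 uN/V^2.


Step 1: Compute numerator: 8 * k * d0^3 = 8 * 5.988 * 4^3 = 3065.856
Step 2: Compute denominator: 27 * eps0 * A = 27 * 8.854e-6 * 67442 = 16.12255
Step 3: Vpi = sqrt(3065.856 / 16.12255)
Vpi = 13.79 V


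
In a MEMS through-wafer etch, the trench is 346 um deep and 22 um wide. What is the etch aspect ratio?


Step 1: AR = depth / width
Step 2: AR = 346 / 22
AR = 15.7


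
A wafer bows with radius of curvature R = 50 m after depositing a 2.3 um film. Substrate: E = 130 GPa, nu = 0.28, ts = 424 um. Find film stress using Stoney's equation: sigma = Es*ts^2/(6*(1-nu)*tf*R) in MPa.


Step 1: Compute numerator: Es * ts^2 = 130 * 424^2 = 23370880 (GPa*um^2)
Step 2: Compute denominator (R in um): 6*(1-nu)*tf*R = 6*0.72*2.3*50e6 = 496800000.0 (um^2)
Step 3: sigma (GPa) = 23370880 / 496800000.0 = 4.7043e-02 GPa
Step 4: Convert to MPa (x1000): sigma = 47.0 MPa


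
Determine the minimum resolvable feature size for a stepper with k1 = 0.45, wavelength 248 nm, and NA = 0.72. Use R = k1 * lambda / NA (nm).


Step 1: Identify values: k1 = 0.45, lambda = 248 nm, NA = 0.72
Step 2: R = k1 * lambda / NA
R = 0.45 * 248 / 0.72
R = 155.0 nm


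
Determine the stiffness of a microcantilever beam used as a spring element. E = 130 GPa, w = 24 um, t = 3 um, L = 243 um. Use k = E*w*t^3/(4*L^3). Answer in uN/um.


Step 1: Convert E to consistent units (1 GPa = 1000 uN/um^2).
E = 130 GPa = 130000 uN/um^2
Step 2: Compute t^3 = 3^3 = 27
Step 3: Compute L^3 = 243^3 = 14348907
Step 4: k = 130000 * 24 * 27 / (4 * 14348907)
k = 1.4677 uN/um


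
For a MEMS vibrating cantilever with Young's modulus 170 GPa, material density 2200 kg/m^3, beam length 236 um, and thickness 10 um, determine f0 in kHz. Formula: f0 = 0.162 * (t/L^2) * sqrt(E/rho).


Step 1: Convert units to SI.
t_SI = 10e-6 m, L_SI = 236e-6 m
Step 2: Calculate sqrt(E/rho).
sqrt(170e9 / 2200) = 8790.49 m/s
Step 3: Compute f0.
f0 = 0.162 * 10e-6 / (236e-6)^2 * 8790.49 = 255684.3 Hz = 255.68 kHz


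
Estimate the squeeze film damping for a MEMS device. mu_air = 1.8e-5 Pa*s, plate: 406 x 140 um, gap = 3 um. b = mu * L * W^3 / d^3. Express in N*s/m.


Step 1: Convert to SI.
L = 406e-6 m, W = 140e-6 m, d = 3e-6 m
Step 2: W^3 = (140e-6)^3 = 2.74e-12 m^3
Step 3: d^3 = (3e-6)^3 = 2.70e-17 m^3
Step 4: b = 1.8e-5 * 406e-6 * 2.74e-12 / 2.70e-17
b = 7.43e-04 N*s/m


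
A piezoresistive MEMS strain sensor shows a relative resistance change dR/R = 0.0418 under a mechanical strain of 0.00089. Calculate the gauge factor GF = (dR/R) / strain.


Step 1: Identify values.
dR/R = 0.0418, strain = 0.00089
Step 2: GF = (dR/R) / strain = 0.0418 / 0.00089
GF = 47.0
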